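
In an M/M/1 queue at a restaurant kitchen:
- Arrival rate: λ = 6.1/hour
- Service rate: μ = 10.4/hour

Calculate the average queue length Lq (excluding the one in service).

ρ = λ/μ = 6.1/10.4 = 0.5865
For M/M/1: Lq = λ²/(μ(μ-λ))
Lq = 37.21/(10.4 × 4.30)
Lq = 0.8321 orders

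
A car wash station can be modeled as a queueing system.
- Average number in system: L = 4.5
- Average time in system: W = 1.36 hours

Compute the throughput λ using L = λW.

Little's Law: L = λW, so λ = L/W
λ = 4.5/1.36 = 3.3088 cars/hour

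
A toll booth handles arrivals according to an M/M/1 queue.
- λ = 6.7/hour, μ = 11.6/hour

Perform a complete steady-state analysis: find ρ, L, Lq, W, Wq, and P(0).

Step 1: ρ = λ/μ = 6.7/11.6 = 0.5776
Step 2: L = λ/(μ-λ) = 6.7/4.90 = 1.3673
Step 3: Lq = λ²/(μ(μ-λ)) = 44.89/(11.6×4.90) = 0.7898
Step 4: W = 1/(μ-λ) = 1/4.90 = 0.20408
Step 5: Wq = λ/(μ(μ-λ)) = 6.7/(11.6×4.90) = 0.1179
Step 6: P(0) = 1-ρ = 0.4224
Verify: L = λW = 6.7×0.20408 = 1.3673 ✔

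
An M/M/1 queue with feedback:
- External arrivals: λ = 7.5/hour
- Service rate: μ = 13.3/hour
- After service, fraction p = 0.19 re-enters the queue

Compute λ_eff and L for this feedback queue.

Effective arrival rate: λ_eff = λ/(1-p) = 7.5/(1-0.19) = 7.5/0.81 = 9.25926
ρ = λ_eff/μ = 9.25926/13.3 = 0.696185
L = ρ/(1-ρ) = 0.696185/(1-0.696185) = 2.2915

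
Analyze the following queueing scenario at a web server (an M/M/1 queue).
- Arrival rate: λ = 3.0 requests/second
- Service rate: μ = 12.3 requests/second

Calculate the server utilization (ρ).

Server utilization: ρ = λ/μ
ρ = 3.0/12.3 = 0.2439
The server is busy 24.39% of the time.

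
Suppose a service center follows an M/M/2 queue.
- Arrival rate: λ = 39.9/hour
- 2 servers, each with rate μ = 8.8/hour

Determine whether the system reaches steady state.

Stability requires ρ = λ/(cμ) < 1
ρ = 39.9/(2 × 8.8) = 39.9/17.60 = 2.2670
Since 2.2670 ≥ 1, the system is UNSTABLE.
Need c > λ/μ = 39.9/8.8 = 4.53.
Minimum servers needed: c = 5.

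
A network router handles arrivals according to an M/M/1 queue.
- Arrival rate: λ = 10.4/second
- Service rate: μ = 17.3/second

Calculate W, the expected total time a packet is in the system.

First, compute utilization: ρ = λ/μ = 10.4/17.3 = 0.6012
For M/M/1: W = 1/(μ-λ)
W = 1/(17.3-10.4) = 1/6.90
W = 0.1449 seconds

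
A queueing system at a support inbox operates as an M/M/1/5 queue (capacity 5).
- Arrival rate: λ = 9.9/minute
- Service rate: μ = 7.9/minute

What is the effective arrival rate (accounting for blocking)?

ρ = λ/μ = 9.9/7.9 = 1.25316
P₀ = (1-ρ)/(1-ρ^(K+1)) = (1-1.25316)/(1-1.25316^6) = -0.25316/-2.8729 = 0.08812
P_K = P₀×ρ^K = 0.08812 × 1.25316^5 = 0.08812 × 3.0905 = 0.2723
λ_eff = λ(1-P_K) = 9.9 × (1 - 0.272337) = 9.9 × 0.727663 = 7.2039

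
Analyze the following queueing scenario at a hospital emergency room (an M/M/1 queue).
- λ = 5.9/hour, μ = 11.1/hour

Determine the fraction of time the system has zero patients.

ρ = λ/μ = 5.9/11.1 = 0.5315
P(0) = 1 - ρ = 1 - 0.5315 = 0.4685
The server is idle 46.85% of the time.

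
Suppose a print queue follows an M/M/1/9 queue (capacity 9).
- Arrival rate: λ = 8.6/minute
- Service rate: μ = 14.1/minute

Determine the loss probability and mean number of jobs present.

ρ = λ/μ = 8.6/14.1 = 0.609929
P₀ = (1-ρ)/(1-ρ^(K+1)) = (1-0.609929)/(1-0.609929^10) = 0.3901/0.9929 = 0.3929
P_K = P₀×ρ^K = 0.3929 × 0.609929^9 = 0.3929 × 0.01168 = 0.004589
Blocking probability P_9 = 0.004589 (0.46%)
L = ρ[1 - (K+1)ρ^K + Kρ^(K+1)] / [(1-ρ)(1-ρ^(K+1))]
L = 0.609929 × (1 - 10×0.01168 + 9×0.007125) / ((1 - 0.609929) × (1 - 0.007125)) = 1.4919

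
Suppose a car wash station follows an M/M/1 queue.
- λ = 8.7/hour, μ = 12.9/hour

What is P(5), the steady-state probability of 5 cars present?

ρ = λ/μ = 8.7/12.9 = 0.67442
P(n) = (1-ρ)ρⁿ
P(5) = (1-0.67442) × 0.67442^5
P(5) = 0.32558 × 0.13953
P(5) = 0.04543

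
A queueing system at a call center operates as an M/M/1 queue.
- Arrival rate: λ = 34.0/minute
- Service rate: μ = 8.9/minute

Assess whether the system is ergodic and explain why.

Stability requires ρ = λ/(cμ) < 1
ρ = 34.0/(1 × 8.9) = 34.0/8.90 = 3.8202
Since 3.8202 ≥ 1, the system is UNSTABLE.
Queue grows without bound. Need μ > λ = 34.0.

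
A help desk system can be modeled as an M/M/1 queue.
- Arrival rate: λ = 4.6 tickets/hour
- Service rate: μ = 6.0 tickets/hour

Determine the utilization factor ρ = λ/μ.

Server utilization: ρ = λ/μ
ρ = 4.6/6.0 = 0.7667
The server is busy 76.67% of the time.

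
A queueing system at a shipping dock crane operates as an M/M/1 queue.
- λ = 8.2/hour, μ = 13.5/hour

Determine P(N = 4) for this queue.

ρ = λ/μ = 8.2/13.5 = 0.6074
P(n) = (1-ρ)ρⁿ
P(4) = (1-0.6074) × 0.6074^4
P(4) = 0.39260 × 0.13611
P(4) = 0.05344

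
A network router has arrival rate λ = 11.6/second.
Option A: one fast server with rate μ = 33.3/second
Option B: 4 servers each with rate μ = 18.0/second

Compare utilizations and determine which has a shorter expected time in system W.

Option A: single server μ = 33.3 (M/M/1)
  ρ_A = 11.6/33.3 = 0.3483
  W_A = 1/(μ-λ) = 1/(33.3-11.6) = 1/21.70 = 0.04608

Option B: 4 servers μ = 18.0 (M/M/4)
  ρ_B = λ/(cμ) = 11.6/(4×18.0) = 0.1611
  Offered load a = λ/μ = cρ = 11.6/18.0 = 0.6444
  P₀ = [ Σₙ₌₀^3 aⁿ/n! + a^4/(4!(1-ρ)) ]⁻¹
  Σ = a^0/0! + a^1/1! + a^2/2! + a^3/3! = 1.0000 + 0.6444 + 0.2077 + 0.04461 = 1.8967
  a^4/(4!(1-ρ)) = 0.17248/(24 × 0.83889) = 0.008567
  P₀ = 1/(1.8967 + 0.008567) = 0.5249
  Lq = P₀·a^4·ρ / (4!(1-ρ)²) = 0.524859 × 0.172481 × 0.161111 / (24 × 0.703735) = 0.0008636
  Wq_B = Lq/λ = 0.00086356/11.6 = 0.00007444
  W_B = Wq_B + 1/μ = 0.00007444 + 0.05556 = 0.05563

Since W_A = 0.04608 < W_B = 0.05563, Option A (single fast server) has the shorter time in system.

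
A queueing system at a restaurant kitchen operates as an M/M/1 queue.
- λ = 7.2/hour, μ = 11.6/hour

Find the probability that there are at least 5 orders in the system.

ρ = λ/μ = 7.2/11.6 = 0.62069
P(N ≥ n) = ρⁿ
P(N ≥ 5) = 0.62069^5
P(N ≥ 5) = 0.09212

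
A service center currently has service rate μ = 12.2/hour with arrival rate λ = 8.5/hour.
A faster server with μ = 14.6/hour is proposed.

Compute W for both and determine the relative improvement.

System 1: ρ₁ = 8.5/12.2 = 0.6967, W₁ = 1/(12.2-8.5) = 0.270270
System 2: ρ₂ = 8.5/14.6 = 0.5822, W₂ = 1/(14.6-8.5) = 0.163934
Improvement: (W₁-W₂)/W₁ = (0.270270-0.163934)/0.270270 = 39.34%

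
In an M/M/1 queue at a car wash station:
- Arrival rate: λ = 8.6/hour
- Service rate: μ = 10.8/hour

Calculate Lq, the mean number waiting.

ρ = λ/μ = 8.6/10.8 = 0.7963
For M/M/1: Lq = λ²/(μ(μ-λ))
Lq = 73.96/(10.8 × 2.20)
Lq = 3.1128 cars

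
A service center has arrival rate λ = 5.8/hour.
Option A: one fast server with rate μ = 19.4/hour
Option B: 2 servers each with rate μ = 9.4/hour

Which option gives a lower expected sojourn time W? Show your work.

Option A: single server μ = 19.4 (M/M/1)
  ρ_A = 5.8/19.4 = 0.2990
  W_A = 1/(μ-λ) = 1/(19.4-5.8) = 1/13.60 = 0.07353

Option B: 2 servers μ = 9.4 (M/M/2)
  ρ_B = λ/(cμ) = 5.8/(2×9.4) = 0.3085
  Offered load a = λ/μ = cρ = 5.8/9.4 = 0.6170
  P₀ = [ Σₙ₌₀^1 aⁿ/n! + a^2/(2!(1-ρ)) ]⁻¹
  Σ = a^0/0! + a^1/1! = 1.0000 + 0.6170 = 1.6170
  a^2/(2!(1-ρ)) = 0.3807/(2 × 0.6915) = 0.2753
  P₀ = 1/(1.6170 + 0.2753) = 0.5285
  Lq = P₀·a^2·ρ / (2!(1-ρ)²) = 0.5285 × 0.3807 × 0.3085 / (2 × 0.4782) = 0.06490
  Wq_B = Lq/λ = 0.06490/5.8 = 0.01119
  W_B = Wq_B + 1/μ = 0.01119 + 0.1064 = 0.1176

Since W_A = 0.07353 < W_B = 0.1176, Option A (single fast server) has the shorter time in system.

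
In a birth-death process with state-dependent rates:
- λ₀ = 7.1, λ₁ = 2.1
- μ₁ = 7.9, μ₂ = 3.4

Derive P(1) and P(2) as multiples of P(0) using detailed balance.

Balance equations:
State 0: λ₀P₀ = μ₁P₁ → P₁ = (λ₀/μ₁)P₀ = (7.1/7.9)P₀ = 0.8987P₀
State 1: P₂ = (λ₀λ₁)/(μ₁μ₂)P₀ = (7.1×2.1)/(7.9×3.4)P₀ = 0.5551P₀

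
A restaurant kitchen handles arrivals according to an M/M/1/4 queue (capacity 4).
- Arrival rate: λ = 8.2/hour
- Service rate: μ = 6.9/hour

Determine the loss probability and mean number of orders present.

ρ = λ/μ = 8.2/6.9 = 1.1884
P₀ = (1-ρ)/(1-ρ^(K+1)) = (1-1.1884)/(1-1.1884^5) = -0.1884/-1.3704 = 0.1375
P_K = P₀×ρ^K = 0.13748 × 1.1884^4 = 0.13748 × 1.9946 = 0.2742
Blocking probability P_4 = 0.2742 (27.42%)
L = ρ[1 - (K+1)ρ^K + Kρ^(K+1)] / [(1-ρ)(1-ρ^(K+1))]
L = 1.1884 × (1 - 5×1.994576 + 4×2.370354) / ((1 - 1.1884) × (1 - 2.370354)) = 2.3408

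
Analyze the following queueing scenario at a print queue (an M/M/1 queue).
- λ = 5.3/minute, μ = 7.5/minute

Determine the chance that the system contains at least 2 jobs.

ρ = λ/μ = 5.3/7.5 = 0.7067
P(N ≥ n) = ρⁿ
P(N ≥ 2) = 0.7067^2
P(N ≥ 2) = 0.4994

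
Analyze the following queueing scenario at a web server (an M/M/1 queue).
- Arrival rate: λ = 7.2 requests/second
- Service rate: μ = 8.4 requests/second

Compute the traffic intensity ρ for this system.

Server utilization: ρ = λ/μ
ρ = 7.2/8.4 = 0.8571
The server is busy 85.71% of the time.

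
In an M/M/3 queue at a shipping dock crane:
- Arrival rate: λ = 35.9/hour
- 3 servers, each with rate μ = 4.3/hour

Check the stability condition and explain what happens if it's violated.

Stability requires ρ = λ/(cμ) < 1
ρ = 35.9/(3 × 4.3) = 35.9/12.90 = 2.7829
Since 2.7829 ≥ 1, the system is UNSTABLE.
Need c > λ/μ = 35.9/4.3 = 8.35.
Minimum servers needed: c = 9.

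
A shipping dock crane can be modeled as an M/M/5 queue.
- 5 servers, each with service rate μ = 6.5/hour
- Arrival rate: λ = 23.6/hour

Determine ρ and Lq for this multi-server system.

Traffic intensity: ρ = λ/(cμ) = 23.6/(5×6.5) = 0.7262
Since ρ = 0.7262 < 1, system is stable.
Offered load a = λ/μ = cρ = 23.6/6.5 = 3.6308
P₀ = [ Σₙ₌₀^4 aⁿ/n! + a^5/(5!(1-ρ)) ]⁻¹
Σ = a^0/0! + a^1/1! + a^2/2! + a^3/3! + a^4/4! = 1.000000 + 3.630769 + 6.591243 + 7.977094 + 7.240747 = 26.4399
a^5/(5!(1-ρ)) = 630.9475/(120 × 0.273846) = 19.2002
P₀ = 1/(26.4399 + 19.2002) = 0.02191
Lq = P₀·a^5·ρ / (5!(1-ρ)²) = 0.021911 × 630.9475 × 0.72615 / (120 × 0.074992) = 1.1155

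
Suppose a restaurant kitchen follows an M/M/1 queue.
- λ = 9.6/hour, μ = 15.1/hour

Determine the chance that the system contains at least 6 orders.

ρ = λ/μ = 9.6/15.1 = 0.63576
P(N ≥ n) = ρⁿ
P(N ≥ 6) = 0.63576^6
P(N ≥ 6) = 0.06603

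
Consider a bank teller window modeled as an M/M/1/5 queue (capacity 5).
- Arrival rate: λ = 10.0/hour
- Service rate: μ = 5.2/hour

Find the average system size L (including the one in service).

ρ = λ/μ = 10.0/5.2 = 1.9231
P₀ = (1-ρ)/(1-ρ^(K+1)) = (1-1.9231)/(1-1.9231^6) = -0.9231/-49.5838 = 0.01862
P_K = P₀×ρ^K = 0.018617 × 1.9231^5 = 0.018617 × 26.3032 = 0.4897
L = ρ[1 - (K+1)ρ^K + Kρ^(K+1)] / [(1-ρ)(1-ρ^(K+1))]
L = 1.9231 × (1 - 6×26.3032 + 5×50.5838) / ((1 - 1.9231) × (1 - 50.5838)) = 4.0377 transactions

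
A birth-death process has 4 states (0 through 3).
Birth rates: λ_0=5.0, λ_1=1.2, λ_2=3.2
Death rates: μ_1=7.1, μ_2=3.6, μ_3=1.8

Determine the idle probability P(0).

Ratios P(n)/P(0) = (λ₀···λₙ₋₁)/(μ₁···μₙ):
P(1)/P(0) = (5.0)/(7.1) = 0.70423
P(2)/P(0) = (5.0×1.2)/(7.1×3.6) = 0.23474
P(3)/P(0) = (5.0×1.2×3.2)/(7.1×3.6×1.8) = 0.41732

Normalization: ∑ P(n) = 1
P(0) × (1.0000 + 0.70423 + 0.23474 + 0.41732) = 1
P(0) × 2.3563 = 1
P(0) = 1/2.3563 = 0.4244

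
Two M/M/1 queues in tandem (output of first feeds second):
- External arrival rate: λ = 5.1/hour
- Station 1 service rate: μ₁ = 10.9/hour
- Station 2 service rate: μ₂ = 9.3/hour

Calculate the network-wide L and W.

By Jackson's theorem, each station behaves as independent M/M/1.
Station 1: ρ₁ = 5.1/10.9 = 0.4679, L₁ = ρ₁/(1-ρ₁) = λ/(μ₁-λ) = 5.1/5.80 = 0.8793
Station 2: ρ₂ = 5.1/9.3 = 0.5484, L₂ = ρ₂/(1-ρ₂) = λ/(μ₂-λ) = 5.1/4.20 = 1.2143
Total: L = L₁ + L₂ = 0.8793 + 1.2143 = 2.0936
W = L/λ = 2.0936/5.1 = 0.4105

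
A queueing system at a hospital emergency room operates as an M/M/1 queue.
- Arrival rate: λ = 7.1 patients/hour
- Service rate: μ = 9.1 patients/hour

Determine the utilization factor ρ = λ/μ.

Server utilization: ρ = λ/μ
ρ = 7.1/9.1 = 0.7802
The server is busy 78.02% of the time.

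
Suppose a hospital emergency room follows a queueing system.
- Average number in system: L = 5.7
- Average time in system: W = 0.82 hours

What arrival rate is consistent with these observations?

Little's Law: L = λW, so λ = L/W
λ = 5.7/0.82 = 6.9512 patients/hour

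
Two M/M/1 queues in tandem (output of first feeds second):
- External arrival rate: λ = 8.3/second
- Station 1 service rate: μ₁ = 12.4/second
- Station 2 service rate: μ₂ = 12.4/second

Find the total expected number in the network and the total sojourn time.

By Jackson's theorem, each station behaves as independent M/M/1.
Station 1: ρ₁ = 8.3/12.4 = 0.6694, L₁ = ρ₁/(1-ρ₁) = λ/(μ₁-λ) = 8.3/4.10 = 2.0244
Station 2: ρ₂ = 8.3/12.4 = 0.6694, L₂ = ρ₂/(1-ρ₂) = λ/(μ₂-λ) = 8.3/4.10 = 2.0244
Total: L = L₁ + L₂ = 2.0244 + 2.0244 = 4.0488
W = L/λ = 4.0488/8.3 = 0.4878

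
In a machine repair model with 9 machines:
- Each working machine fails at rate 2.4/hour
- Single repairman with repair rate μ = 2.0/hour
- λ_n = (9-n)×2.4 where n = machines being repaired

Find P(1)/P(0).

P(1)/P(0) = ∏_{i=0}^{1-1} λ_i/μ_{i+1}
= (9-0)×2.4/2.0
= 10.8000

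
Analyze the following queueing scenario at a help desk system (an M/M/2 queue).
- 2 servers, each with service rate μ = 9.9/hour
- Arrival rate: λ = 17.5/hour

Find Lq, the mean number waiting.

Traffic intensity: ρ = λ/(cμ) = 17.5/(2×9.9) = 0.8838
Since ρ = 0.8838 < 1, system is stable.
Offered load a = λ/μ = cρ = 17.5/9.9 = 1.7677
P₀ = [ Σₙ₌₀^1 aⁿ/n! + a^2/(2!(1-ρ)) ]⁻¹
Σ = a^0/0! + a^1/1! = 1.0000 + 1.7677 = 2.7677
a^2/(2!(1-ρ)) = 3.12468/(2 × 0.116162) = 13.4497
P₀ = 1/(2.7677 + 13.4497) = 0.06166
Lq = P₀·a^2·ρ / (2!(1-ρ)²) = 0.0616622 × 3.12468 × 0.883838 / (2 × 0.0134935) = 6.3102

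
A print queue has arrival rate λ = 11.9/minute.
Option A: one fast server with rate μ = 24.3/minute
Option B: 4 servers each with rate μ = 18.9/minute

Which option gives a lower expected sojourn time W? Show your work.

Option A: single server μ = 24.3 (M/M/1)
  ρ_A = 11.9/24.3 = 0.4897
  W_A = 1/(μ-λ) = 1/(24.3-11.9) = 1/12.40 = 0.08065

Option B: 4 servers μ = 18.9 (M/M/4)
  ρ_B = λ/(cμ) = 11.9/(4×18.9) = 0.1574
  Offered load a = λ/μ = cρ = 11.9/18.9 = 0.6296
  P₀ = [ Σₙ₌₀^3 aⁿ/n! + a^4/(4!(1-ρ)) ]⁻¹
  Σ = a^0/0! + a^1/1! + a^2/2! + a^3/3! = 1.0000 + 0.6296 + 0.1982 + 0.04160 = 1.8694
  a^4/(4!(1-ρ)) = 0.15716/(24 × 0.84259) = 0.007772
  P₀ = 1/(1.8694 + 0.007772) = 0.5327
  Lq = P₀·a^4·ρ / (4!(1-ρ)²) = 0.53270 × 0.15716 × 0.15741 / (24 × 0.70996) = 0.0007734
  Wq_B = Lq/λ = 0.0007734/11.9 = 0.0000649916
  W_B = Wq_B + 1/μ = 0.0000649916 + 0.0529101 = 0.05298

Since W_B = 0.05298 < W_A = 0.08065, Option B (multiple servers) has the shorter time in system.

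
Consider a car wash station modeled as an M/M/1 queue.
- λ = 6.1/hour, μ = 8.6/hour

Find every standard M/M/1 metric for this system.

Step 1: ρ = λ/μ = 6.1/8.6 = 0.7093
Step 2: L = λ/(μ-λ) = 6.1/2.50 = 2.4400
Step 3: Lq = λ²/(μ(μ-λ)) = 37.21/(8.6×2.50) = 1.7307
Step 4: W = 1/(μ-λ) = 1/2.50 = 0.4000
Step 5: Wq = λ/(μ(μ-λ)) = 6.1/(8.6×2.50) = 0.2837
Step 6: P(0) = 1-ρ = 0.2907
Verify: L = λW = 6.1×0.4000 = 2.4400 ✔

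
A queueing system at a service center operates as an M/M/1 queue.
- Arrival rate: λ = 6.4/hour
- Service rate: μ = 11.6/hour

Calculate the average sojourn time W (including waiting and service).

First, compute utilization: ρ = λ/μ = 6.4/11.6 = 0.5517
For M/M/1: W = 1/(μ-λ)
W = 1/(11.6-6.4) = 1/5.20
W = 0.1923 hours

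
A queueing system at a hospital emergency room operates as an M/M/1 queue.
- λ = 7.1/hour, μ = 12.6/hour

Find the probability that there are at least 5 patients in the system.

ρ = λ/μ = 7.1/12.6 = 0.56349
P(N ≥ n) = ρⁿ
P(N ≥ 5) = 0.56349^5
P(N ≥ 5) = 0.05681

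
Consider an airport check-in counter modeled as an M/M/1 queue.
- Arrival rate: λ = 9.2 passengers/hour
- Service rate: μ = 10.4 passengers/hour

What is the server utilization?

Server utilization: ρ = λ/μ
ρ = 9.2/10.4 = 0.8846
The server is busy 88.46% of the time.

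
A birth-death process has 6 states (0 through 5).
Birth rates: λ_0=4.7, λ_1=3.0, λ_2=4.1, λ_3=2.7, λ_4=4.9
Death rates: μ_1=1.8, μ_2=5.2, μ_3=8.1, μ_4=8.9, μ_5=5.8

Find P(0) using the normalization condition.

Ratios P(n)/P(0) = (λ₀···λₙ₋₁)/(μ₁···μₙ):
P(1)/P(0) = (4.7)/(1.8) = 2.6111
P(2)/P(0) = (4.7×3.0)/(1.8×5.2) = 1.5064
P(3)/P(0) = (4.7×3.0×4.1)/(1.8×5.2×8.1) = 0.76250
P(4)/P(0) = (4.7×3.0×4.1×2.7)/(1.8×5.2×8.1×8.9) = 0.23132
P(5)/P(0) = (4.7×3.0×4.1×2.7×4.9)/(1.8×5.2×8.1×8.9×5.8) = 0.19543

Normalization: ∑ P(n) = 1
P(0) × (1.0000 + 2.6111 + 1.5064 + 0.76250 + 0.23132 + 0.19543) = 1
P(0) × 6.3068 = 1
P(0) = 1/6.3068 = 0.1586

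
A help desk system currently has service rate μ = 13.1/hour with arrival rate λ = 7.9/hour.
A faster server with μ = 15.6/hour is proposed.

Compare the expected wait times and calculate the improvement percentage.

System 1: ρ₁ = 7.9/13.1 = 0.6031, W₁ = 1/(13.1-7.9) = 0.19231
System 2: ρ₂ = 7.9/15.6 = 0.5064, W₂ = 1/(15.6-7.9) = 0.12987
Improvement: (W₁-W₂)/W₁ = (0.19231-0.12987)/0.19231 = 32.47%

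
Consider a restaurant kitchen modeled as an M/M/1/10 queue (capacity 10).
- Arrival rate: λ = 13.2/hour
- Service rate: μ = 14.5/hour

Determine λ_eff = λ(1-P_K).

ρ = λ/μ = 13.2/14.5 = 0.910345
P₀ = (1-ρ)/(1-ρ^(K+1)) = (1-0.910345)/(1-0.910345^11) = 0.08966/0.6442 = 0.1392
P_K = P₀×ρ^K = 0.1392 × 0.910345^10 = 0.1392 × 0.3909 = 0.05441
λ_eff = λ(1-P_K) = 13.2 × (1 - 0.05441) = 13.2 × 0.94559 = 12.4818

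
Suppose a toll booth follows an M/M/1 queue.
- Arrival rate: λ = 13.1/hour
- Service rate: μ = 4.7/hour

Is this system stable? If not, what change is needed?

Stability requires ρ = λ/(cμ) < 1
ρ = 13.1/(1 × 4.7) = 13.1/4.70 = 2.7872
Since 2.7872 ≥ 1, the system is UNSTABLE.
Queue grows without bound. Need μ > λ = 13.1.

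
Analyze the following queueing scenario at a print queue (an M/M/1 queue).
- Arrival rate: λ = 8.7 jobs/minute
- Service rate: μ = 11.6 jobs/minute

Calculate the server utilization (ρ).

Server utilization: ρ = λ/μ
ρ = 8.7/11.6 = 0.7500
The server is busy 75.00% of the time.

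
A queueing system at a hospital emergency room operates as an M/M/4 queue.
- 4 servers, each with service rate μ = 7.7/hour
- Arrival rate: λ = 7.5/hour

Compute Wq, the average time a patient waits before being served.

Traffic intensity: ρ = λ/(cμ) = 7.5/(4×7.7) = 0.2435
Since ρ = 0.2435 < 1, system is stable.
Offered load a = λ/μ = cρ = 7.5/7.7 = 0.9740
P₀ = [ Σₙ₌₀^3 aⁿ/n! + a^4/(4!(1-ρ)) ]⁻¹
Σ = a^0/0! + a^1/1! + a^2/2! + a^3/3! = 1.0000 + 0.9740 + 0.4744 + 0.1540 = 2.6024
a^4/(4!(1-ρ)) = 0.9001/(24 × 0.7565) = 0.04958
P₀ = 1/(2.6024 + 0.04958) = 0.3771
Lq = P₀·a^4·ρ / (4!(1-ρ)²) = 0.3771 × 0.9001 × 0.2435 / (24 × 0.5723) = 0.006017
Wq = Lq/λ = 0.006017/7.5 = 0.0008023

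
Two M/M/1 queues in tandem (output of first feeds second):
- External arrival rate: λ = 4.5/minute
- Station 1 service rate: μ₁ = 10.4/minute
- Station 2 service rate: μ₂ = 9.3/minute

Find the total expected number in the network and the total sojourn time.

By Jackson's theorem, each station behaves as independent M/M/1.
Station 1: ρ₁ = 4.5/10.4 = 0.4327, L₁ = ρ₁/(1-ρ₁) = λ/(μ₁-λ) = 4.5/5.90 = 0.7627
Station 2: ρ₂ = 4.5/9.3 = 0.4839, L₂ = ρ₂/(1-ρ₂) = λ/(μ₂-λ) = 4.5/4.80 = 0.9375
Total: L = L₁ + L₂ = 0.7627 + 0.9375 = 1.7002
W = L/λ = 1.7002/4.5 = 0.3778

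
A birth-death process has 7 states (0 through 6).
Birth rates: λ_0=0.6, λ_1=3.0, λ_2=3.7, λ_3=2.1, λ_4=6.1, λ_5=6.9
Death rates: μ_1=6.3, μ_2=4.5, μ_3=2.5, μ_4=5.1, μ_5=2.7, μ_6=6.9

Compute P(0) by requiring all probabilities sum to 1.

Ratios P(n)/P(0) = (λ₀···λₙ₋₁)/(μ₁···μₙ):
P(1)/P(0) = (0.6)/(6.3) = 0.09524
P(2)/P(0) = (0.6×3.0)/(6.3×4.5) = 0.06349
P(3)/P(0) = (0.6×3.0×3.7)/(6.3×4.5×2.5) = 0.09397
P(4)/P(0) = (0.6×3.0×3.7×2.1)/(6.3×4.5×2.5×5.1) = 0.03869
P(5)/P(0) = (0.6×3.0×3.7×2.1×6.1)/(6.3×4.5×2.5×5.1×2.7) = 0.08742
P(6)/P(0) = (0.6×3.0×3.7×2.1×6.1×6.9)/(6.3×4.5×2.5×5.1×2.7×6.9) = 0.08742

Normalization: ∑ P(n) = 1
P(0) × (1.0000 + 0.09524 + 0.06349 + 0.09397 + 0.03869 + 0.08742 + 0.08742) = 1
P(0) × 1.4662 = 1
P(0) = 1/1.4662 = 0.6820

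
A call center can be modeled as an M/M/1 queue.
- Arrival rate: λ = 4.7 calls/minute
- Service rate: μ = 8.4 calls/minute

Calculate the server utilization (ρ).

Server utilization: ρ = λ/μ
ρ = 4.7/8.4 = 0.5595
The server is busy 55.95% of the time.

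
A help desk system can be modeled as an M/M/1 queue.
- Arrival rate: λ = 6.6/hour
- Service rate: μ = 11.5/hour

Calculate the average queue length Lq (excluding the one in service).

ρ = λ/μ = 6.6/11.5 = 0.5739
For M/M/1: Lq = λ²/(μ(μ-λ))
Lq = 43.56/(11.5 × 4.90)
Lq = 0.7730 tickets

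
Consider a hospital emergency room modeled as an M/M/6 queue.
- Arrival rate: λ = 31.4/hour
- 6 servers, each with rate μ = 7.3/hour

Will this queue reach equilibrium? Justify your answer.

Stability requires ρ = λ/(cμ) < 1
ρ = 31.4/(6 × 7.3) = 31.4/43.80 = 0.7169
Since 0.7169 < 1, the system is STABLE.
The servers are busy 71.69% of the time.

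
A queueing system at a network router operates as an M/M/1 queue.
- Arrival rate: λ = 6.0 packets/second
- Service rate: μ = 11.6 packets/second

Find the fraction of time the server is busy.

Server utilization: ρ = λ/μ
ρ = 6.0/11.6 = 0.5172
The server is busy 51.72% of the time.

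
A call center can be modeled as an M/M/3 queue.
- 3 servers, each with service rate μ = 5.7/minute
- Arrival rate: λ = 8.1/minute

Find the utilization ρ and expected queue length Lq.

Traffic intensity: ρ = λ/(cμ) = 8.1/(3×5.7) = 0.4737
Since ρ = 0.4737 < 1, system is stable.
Offered load a = λ/μ = cρ = 8.1/5.7 = 1.4211
P₀ = [ Σₙ₌₀^2 aⁿ/n! + a^3/(3!(1-ρ)) ]⁻¹
Σ = a^0/0! + a^1/1! + a^2/2! = 1.00000 + 1.42105 + 1.00970 = 3.4307
a^3/(3!(1-ρ)) = 2.8697/(6 × 0.52632) = 0.9087
P₀ = 1/(3.4307 + 0.9087) = 0.2304
Lq = P₀·a^3·ρ / (3!(1-ρ)²) = 0.23044 × 2.8697 × 0.47368 / (6 × 0.27701) = 0.1885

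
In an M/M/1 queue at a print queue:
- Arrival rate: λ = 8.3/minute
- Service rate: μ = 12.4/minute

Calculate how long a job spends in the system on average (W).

First, compute utilization: ρ = λ/μ = 8.3/12.4 = 0.6694
For M/M/1: W = 1/(μ-λ)
W = 1/(12.4-8.3) = 1/4.10
W = 0.2439 minutes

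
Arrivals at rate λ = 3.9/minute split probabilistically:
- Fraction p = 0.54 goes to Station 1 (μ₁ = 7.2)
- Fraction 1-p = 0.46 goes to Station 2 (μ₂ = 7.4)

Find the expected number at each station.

Effective rates: λ₁ = 3.9×0.54 = 2.106, λ₂ = 3.9×0.46 = 1.794
Station 1: ρ₁ = 2.106/7.2 = 0.2925, L₁ = ρ₁/(1-ρ₁) = 0.2925/(1-0.2925) = 0.4134
Station 2: ρ₂ = 1.794/7.4 = 0.2424, L₂ = ρ₂/(1-ρ₂) = 0.2424/(1-0.2424) = 0.3200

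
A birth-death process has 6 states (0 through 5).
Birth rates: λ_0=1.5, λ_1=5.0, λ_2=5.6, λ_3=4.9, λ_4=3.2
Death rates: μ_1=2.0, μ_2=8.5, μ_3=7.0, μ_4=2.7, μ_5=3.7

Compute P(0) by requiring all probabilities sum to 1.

Ratios P(n)/P(0) = (λ₀···λₙ₋₁)/(μ₁···μₙ):
P(1)/P(0) = (1.5)/(2.0) = 0.7500
P(2)/P(0) = (1.5×5.0)/(2.0×8.5) = 0.4412
P(3)/P(0) = (1.5×5.0×5.6)/(2.0×8.5×7.0) = 0.3529
P(4)/P(0) = (1.5×5.0×5.6×4.9)/(2.0×8.5×7.0×2.7) = 0.6405
P(5)/P(0) = (1.5×5.0×5.6×4.9×3.2)/(2.0×8.5×7.0×2.7×3.7) = 0.5540

Normalization: ∑ P(n) = 1
P(0) × (1.0000 + 0.7500 + 0.4412 + 0.3529 + 0.6405 + 0.5540) = 1
P(0) × 3.7386 = 1
P(0) = 1/3.7386 = 0.2675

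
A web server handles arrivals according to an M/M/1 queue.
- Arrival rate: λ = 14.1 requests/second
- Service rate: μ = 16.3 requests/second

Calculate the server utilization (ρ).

Server utilization: ρ = λ/μ
ρ = 14.1/16.3 = 0.8650
The server is busy 86.50% of the time.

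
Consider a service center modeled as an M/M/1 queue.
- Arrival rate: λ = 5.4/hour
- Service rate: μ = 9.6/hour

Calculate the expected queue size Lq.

ρ = λ/μ = 5.4/9.6 = 0.5625
For M/M/1: Lq = λ²/(μ(μ-λ))
Lq = 29.16/(9.6 × 4.20)
Lq = 0.7232 customers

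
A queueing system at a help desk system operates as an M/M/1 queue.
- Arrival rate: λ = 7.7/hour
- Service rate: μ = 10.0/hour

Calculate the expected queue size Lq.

ρ = λ/μ = 7.7/10.0 = 0.7700
For M/M/1: Lq = λ²/(μ(μ-λ))
Lq = 59.29/(10.0 × 2.30)
Lq = 2.5778 tickets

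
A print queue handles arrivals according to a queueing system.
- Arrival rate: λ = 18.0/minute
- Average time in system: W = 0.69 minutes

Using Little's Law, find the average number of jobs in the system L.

Little's Law: L = λW
L = 18.0 × 0.69 = 12.4200 jobs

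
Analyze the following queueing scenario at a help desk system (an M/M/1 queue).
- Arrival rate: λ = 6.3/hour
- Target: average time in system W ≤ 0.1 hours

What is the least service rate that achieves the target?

For M/M/1: W = 1/(μ-λ)
Need W ≤ 0.1, so 1/(μ-λ) ≤ 0.1
μ - λ ≥ 1/0.1 = 10.0000
μ ≥ 6.3 + 10.0000 = 16.3000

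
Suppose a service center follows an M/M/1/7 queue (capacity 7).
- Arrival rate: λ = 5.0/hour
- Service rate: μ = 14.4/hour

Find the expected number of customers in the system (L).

ρ = λ/μ = 5.0/14.4 = 0.34722
P₀ = (1-ρ)/(1-ρ^(K+1)) = (1-0.34722)/(1-0.34722^8) = 0.6528/0.9998 = 0.6529
P_K = P₀×ρ^K = 0.6529 × 0.34722^7 = 0.6529 × 0.0006085 = 0.0003973
L = ρ[1 - (K+1)ρ^K + Kρ^(K+1)] / [(1-ρ)(1-ρ^(K+1))]
L = 0.34722 × (1 - 8×0.0006085 + 7×0.0002113) / ((1 - 0.34722) × (1 - 0.0002113)) = 0.5302 customers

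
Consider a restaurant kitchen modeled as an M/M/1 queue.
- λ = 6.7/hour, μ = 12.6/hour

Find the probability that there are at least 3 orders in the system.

ρ = λ/μ = 6.7/12.6 = 0.53175
P(N ≥ n) = ρⁿ
P(N ≥ 3) = 0.53175^3
P(N ≥ 3) = 0.1504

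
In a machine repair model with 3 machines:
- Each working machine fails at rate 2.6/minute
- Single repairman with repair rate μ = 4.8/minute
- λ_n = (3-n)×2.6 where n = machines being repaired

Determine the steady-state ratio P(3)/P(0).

P(3)/P(0) = ∏_{i=0}^{3-1} λ_i/μ_{i+1}
= (3-0)×2.6/4.8 × (3-1)×2.6/4.8 × (3-2)×2.6/4.8
= 0.9536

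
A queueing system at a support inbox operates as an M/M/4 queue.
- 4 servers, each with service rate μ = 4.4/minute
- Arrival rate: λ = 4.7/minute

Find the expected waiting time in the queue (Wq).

Traffic intensity: ρ = λ/(cμ) = 4.7/(4×4.4) = 0.2670
Since ρ = 0.2670 < 1, system is stable.
Offered load a = λ/μ = cρ = 4.7/4.4 = 1.0682
P₀ = [ Σₙ₌₀^3 aⁿ/n! + a^4/(4!(1-ρ)) ]⁻¹
Σ = a^0/0! + a^1/1! + a^2/2! + a^3/3! = 1.0000 + 1.0682 + 0.5705 + 0.2031 = 2.8418
a^4/(4!(1-ρ)) = 1.3019/(24 × 0.7330) = 0.07401
P₀ = 1/(2.8418 + 0.07401) = 0.3430
Lq = P₀·a^4·ρ / (4!(1-ρ)²) = 0.3430 × 1.3019 × 0.2670 / (24 × 0.5372) = 0.009248
Wq = Lq/λ = 0.009248/4.7 = 0.001968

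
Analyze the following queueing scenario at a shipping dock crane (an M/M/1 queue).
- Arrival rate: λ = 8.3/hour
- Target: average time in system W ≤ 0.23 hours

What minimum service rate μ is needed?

For M/M/1: W = 1/(μ-λ)
Need W ≤ 0.23, so 1/(μ-λ) ≤ 0.23
μ - λ ≥ 1/0.23 = 4.3478
μ ≥ 8.3 + 4.3478 = 12.6478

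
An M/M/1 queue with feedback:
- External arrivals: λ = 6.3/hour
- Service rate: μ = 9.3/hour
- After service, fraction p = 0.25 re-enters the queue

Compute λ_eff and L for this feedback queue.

Effective arrival rate: λ_eff = λ/(1-p) = 6.3/(1-0.25) = 6.3/0.75 = 8.4000
ρ = λ_eff/μ = 8.4000/9.3 = 0.9032258
L = ρ/(1-ρ) = 0.9032258/(1-0.9032258) = 9.3333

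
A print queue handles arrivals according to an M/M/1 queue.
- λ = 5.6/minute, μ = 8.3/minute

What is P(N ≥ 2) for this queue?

ρ = λ/μ = 5.6/8.3 = 0.6747
P(N ≥ n) = ρⁿ
P(N ≥ 2) = 0.6747^2
P(N ≥ 2) = 0.4552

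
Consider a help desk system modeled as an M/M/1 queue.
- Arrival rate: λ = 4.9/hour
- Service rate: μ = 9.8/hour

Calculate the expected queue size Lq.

ρ = λ/μ = 4.9/9.8 = 0.5000
For M/M/1: Lq = λ²/(μ(μ-λ))
Lq = 24.01/(9.8 × 4.90)
Lq = 0.5000 tickets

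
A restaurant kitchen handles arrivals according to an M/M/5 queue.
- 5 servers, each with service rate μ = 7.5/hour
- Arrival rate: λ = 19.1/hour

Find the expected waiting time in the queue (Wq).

Traffic intensity: ρ = λ/(cμ) = 19.1/(5×7.5) = 0.5093
Since ρ = 0.5093 < 1, system is stable.
Offered load a = λ/μ = cρ = 19.1/7.5 = 2.5467
P₀ = [ Σₙ₌₀^4 aⁿ/n! + a^5/(5!(1-ρ)) ]⁻¹
Σ = a^0/0! + a^1/1! + a^2/2! + a^3/3! + a^4/4! = 1.000000 + 2.546667 + 3.242756 + 2.752739 + 1.752577 = 11.2947
a^5/(5!(1-ρ)) = 107.1175/(120 × 0.4906667) = 1.8193
P₀ = 1/(11.2947 + 1.8193) = 0.07625
Lq = P₀·a^5·ρ / (5!(1-ρ)²) = 0.07625 × 107.1175 × 0.5093 / (120 × 0.2408) = 0.1440
Wq = Lq/λ = 0.1440/19.1 = 0.007539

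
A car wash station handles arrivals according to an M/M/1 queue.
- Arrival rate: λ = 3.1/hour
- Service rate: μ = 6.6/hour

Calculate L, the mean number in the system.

ρ = λ/μ = 3.1/6.6 = 0.4697
For M/M/1: L = λ/(μ-λ)
L = 3.1/(6.6-3.1) = 3.1/3.50
L = 0.8857 cars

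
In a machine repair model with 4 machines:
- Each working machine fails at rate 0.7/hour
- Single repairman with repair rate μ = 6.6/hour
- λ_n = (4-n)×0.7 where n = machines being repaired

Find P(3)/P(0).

P(3)/P(0) = ∏_{i=0}^{3-1} λ_i/μ_{i+1}
= (4-0)×0.7/6.6 × (4-1)×0.7/6.6 × (4-2)×0.7/6.6
= 0.02863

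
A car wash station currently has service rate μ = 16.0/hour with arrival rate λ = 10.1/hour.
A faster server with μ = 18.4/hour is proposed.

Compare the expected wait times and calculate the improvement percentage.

System 1: ρ₁ = 10.1/16.0 = 0.6312, W₁ = 1/(16.0-10.1) = 0.16949
System 2: ρ₂ = 10.1/18.4 = 0.5489, W₂ = 1/(18.4-10.1) = 0.12048
Improvement: (W₁-W₂)/W₁ = (0.16949-0.12048)/0.16949 = 28.92%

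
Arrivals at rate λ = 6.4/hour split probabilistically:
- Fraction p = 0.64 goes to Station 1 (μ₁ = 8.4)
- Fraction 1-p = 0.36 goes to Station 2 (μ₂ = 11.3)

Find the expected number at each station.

Effective rates: λ₁ = 6.4×0.64 = 4.096, λ₂ = 6.4×0.36 = 2.304
Station 1: ρ₁ = 4.096/8.4 = 0.48762, L₁ = ρ₁/(1-ρ₁) = 0.48762/(1-0.48762) = 0.9517
Station 2: ρ₂ = 2.304/11.3 = 0.2039, L₂ = ρ₂/(1-ρ₂) = 0.2039/(1-0.2039) = 0.2561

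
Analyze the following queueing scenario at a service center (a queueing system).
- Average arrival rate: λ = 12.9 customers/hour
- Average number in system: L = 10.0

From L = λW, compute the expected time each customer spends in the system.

Little's Law: L = λW, so W = L/λ
W = 10.0/12.9 = 0.7752 hours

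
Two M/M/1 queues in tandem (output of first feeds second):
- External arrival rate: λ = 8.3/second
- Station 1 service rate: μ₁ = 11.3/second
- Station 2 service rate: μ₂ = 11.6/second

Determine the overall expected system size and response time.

By Jackson's theorem, each station behaves as independent M/M/1.
Station 1: ρ₁ = 8.3/11.3 = 0.7345, L₁ = ρ₁/(1-ρ₁) = λ/(μ₁-λ) = 8.3/3.00 = 2.76667
Station 2: ρ₂ = 8.3/11.6 = 0.7155, L₂ = ρ₂/(1-ρ₂) = λ/(μ₂-λ) = 8.3/3.30 = 2.51515
Total: L = L₁ + L₂ = 2.76667 + 2.51515 = 5.2818
W = L/λ = 5.2818/8.3 = 0.6364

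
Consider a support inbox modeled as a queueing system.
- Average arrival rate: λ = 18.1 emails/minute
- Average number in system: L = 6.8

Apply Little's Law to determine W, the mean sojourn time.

Little's Law: L = λW, so W = L/λ
W = 6.8/18.1 = 0.3757 minutes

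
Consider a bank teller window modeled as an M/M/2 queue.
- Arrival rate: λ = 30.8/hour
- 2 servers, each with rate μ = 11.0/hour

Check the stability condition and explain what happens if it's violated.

Stability requires ρ = λ/(cμ) < 1
ρ = 30.8/(2 × 11.0) = 30.8/22.00 = 1.4000
Since 1.4000 ≥ 1, the system is UNSTABLE.
Need c > λ/μ = 30.8/11.0 = 2.80.
Minimum servers needed: c = 3.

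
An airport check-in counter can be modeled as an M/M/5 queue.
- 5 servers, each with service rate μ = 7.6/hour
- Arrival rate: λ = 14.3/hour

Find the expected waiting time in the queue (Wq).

Traffic intensity: ρ = λ/(cμ) = 14.3/(5×7.6) = 0.3763
Since ρ = 0.3763 < 1, system is stable.
Offered load a = λ/μ = cρ = 14.3/7.6 = 1.8816
P₀ = [ Σₙ₌₀^4 aⁿ/n! + a^5/(5!(1-ρ)) ]⁻¹
Σ = a^0/0! + a^1/1! + a^2/2! + a^3/3! + a^4/4! = 1.00000 + 1.88158 + 1.77017 + 1.11024 + 0.522250 = 6.2842
a^5/(5!(1-ρ)) = 23.5837/(120 × 0.6237) = 0.3151
P₀ = 1/(6.2842 + 0.3151) = 0.1515
Lq = P₀·a^5·ρ / (5!(1-ρ)²) = 0.15153 × 23.5837 × 0.37632 / (120 × 0.38898) = 0.02881
Wq = Lq/λ = 0.02881/14.3 = 0.002015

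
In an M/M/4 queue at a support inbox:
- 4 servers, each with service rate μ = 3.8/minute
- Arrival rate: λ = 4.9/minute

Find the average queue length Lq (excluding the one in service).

Traffic intensity: ρ = λ/(cμ) = 4.9/(4×3.8) = 0.3224
Since ρ = 0.3224 < 1, system is stable.
Offered load a = λ/μ = cρ = 4.9/3.8 = 1.2895
P₀ = [ Σₙ₌₀^3 aⁿ/n! + a^4/(4!(1-ρ)) ]⁻¹
Σ = a^0/0! + a^1/1! + a^2/2! + a^3/3! = 1.0000 + 1.2895 + 0.8314 + 0.3573 = 3.4782
a^4/(4!(1-ρ)) = 2.7647/(24 × 0.6776) = 0.1700
P₀ = 1/(3.4782 + 0.1700) = 0.2741
Lq = P₀·a^4·ρ / (4!(1-ρ)²) = 0.2741 × 2.7647 × 0.3224 / (24 × 0.4592) = 0.02217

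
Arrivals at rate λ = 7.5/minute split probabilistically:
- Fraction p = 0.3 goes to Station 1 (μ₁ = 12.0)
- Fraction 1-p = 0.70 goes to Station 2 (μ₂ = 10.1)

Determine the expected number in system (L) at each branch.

Effective rates: λ₁ = 7.5×0.3 = 2.25, λ₂ = 7.5×0.70 = 5.25
Station 1: ρ₁ = 2.25/12.0 = 0.1875, L₁ = ρ₁/(1-ρ₁) = 0.1875/(1-0.1875) = 0.2308
Station 2: ρ₂ = 5.25/10.1 = 0.5198, L₂ = ρ₂/(1-ρ₂) = 0.5198/(1-0.5198) = 1.0825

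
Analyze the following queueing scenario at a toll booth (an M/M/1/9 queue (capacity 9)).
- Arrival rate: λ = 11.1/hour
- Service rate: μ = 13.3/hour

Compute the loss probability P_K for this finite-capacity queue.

ρ = λ/μ = 11.1/13.3 = 0.834586
P₀ = (1-ρ)/(1-ρ^(K+1)) = (1-0.834586)/(1-0.834586^10) = 0.165414/0.836050 = 0.1979
P_K = P₀×ρ^K = 0.1979 × 0.834586^9 = 0.1979 × 0.1964 = 0.03887
Blocking probability = 3.89%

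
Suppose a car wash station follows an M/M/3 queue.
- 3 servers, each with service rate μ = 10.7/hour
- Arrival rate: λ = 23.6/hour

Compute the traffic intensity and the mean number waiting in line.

Traffic intensity: ρ = λ/(cμ) = 23.6/(3×10.7) = 0.7352
Since ρ = 0.7352 < 1, system is stable.
Offered load a = λ/μ = cρ = 23.6/10.7 = 2.2056
P₀ = [ Σₙ₌₀^2 aⁿ/n! + a^3/(3!(1-ρ)) ]⁻¹
Σ = a^0/0! + a^1/1! + a^2/2! = 1.0000 + 2.2056 + 2.4324 = 5.6380
a^3/(3!(1-ρ)) = 10.72963/(6 × 0.2647975) = 6.7534
P₀ = 1/(5.6380 + 6.7534) = 0.08070
Lq = P₀·a^3·ρ / (3!(1-ρ)²) = 0.080702 × 10.7296 × 0.73520 / (6 × 0.070118) = 1.5132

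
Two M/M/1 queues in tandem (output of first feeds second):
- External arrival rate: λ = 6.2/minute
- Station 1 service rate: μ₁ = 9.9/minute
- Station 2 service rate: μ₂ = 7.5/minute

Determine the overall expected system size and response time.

By Jackson's theorem, each station behaves as independent M/M/1.
Station 1: ρ₁ = 6.2/9.9 = 0.6263, L₁ = ρ₁/(1-ρ₁) = λ/(μ₁-λ) = 6.2/3.70 = 1.6757
Station 2: ρ₂ = 6.2/7.5 = 0.8267, L₂ = ρ₂/(1-ρ₂) = λ/(μ₂-λ) = 6.2/1.30 = 4.7692
Total: L = L₁ + L₂ = 1.6757 + 4.7692 = 6.4449
W = L/λ = 6.4449/6.2 = 1.0395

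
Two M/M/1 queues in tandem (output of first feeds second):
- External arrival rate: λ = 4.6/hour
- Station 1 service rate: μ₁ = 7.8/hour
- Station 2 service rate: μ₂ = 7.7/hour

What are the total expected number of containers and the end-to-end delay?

By Jackson's theorem, each station behaves as independent M/M/1.
Station 1: ρ₁ = 4.6/7.8 = 0.5897, L₁ = ρ₁/(1-ρ₁) = λ/(μ₁-λ) = 4.6/3.20 = 1.4375
Station 2: ρ₂ = 4.6/7.7 = 0.5974, L₂ = ρ₂/(1-ρ₂) = λ/(μ₂-λ) = 4.6/3.10 = 1.4839
Total: L = L₁ + L₂ = 1.4375 + 1.4839 = 2.9214
W = L/λ = 2.9214/4.6 = 0.6351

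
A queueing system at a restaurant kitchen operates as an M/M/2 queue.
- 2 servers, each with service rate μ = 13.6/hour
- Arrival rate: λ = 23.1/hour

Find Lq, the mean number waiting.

Traffic intensity: ρ = λ/(cμ) = 23.1/(2×13.6) = 0.8493
Since ρ = 0.8493 < 1, system is stable.
Offered load a = λ/μ = cρ = 23.1/13.6 = 1.6985
P₀ = [ Σₙ₌₀^1 aⁿ/n! + a^2/(2!(1-ρ)) ]⁻¹
Σ = a^0/0! + a^1/1! = 1.0000 + 1.6985 = 2.6985
a^2/(2!(1-ρ)) = 2.88500/(2 × 0.150735) = 9.5698
P₀ = 1/(2.6985 + 9.5698) = 0.08151
Lq = P₀·a^2·ρ / (2!(1-ρ)²) = 0.081511 × 2.8850 × 0.84926 / (2 × 0.022721) = 4.3949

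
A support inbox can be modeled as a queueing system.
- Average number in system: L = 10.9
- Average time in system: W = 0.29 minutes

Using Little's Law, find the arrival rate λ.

Little's Law: L = λW, so λ = L/W
λ = 10.9/0.29 = 37.5862 emails/minute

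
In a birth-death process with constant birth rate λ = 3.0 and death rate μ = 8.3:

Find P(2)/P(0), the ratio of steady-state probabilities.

For constant rates: P(n)/P(0) = (λ/μ)^n
P(2)/P(0) = (3.0/8.3)^2 = 0.3614^2 = 0.1306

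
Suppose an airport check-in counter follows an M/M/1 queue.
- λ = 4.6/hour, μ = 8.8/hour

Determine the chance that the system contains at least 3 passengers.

ρ = λ/μ = 4.6/8.8 = 0.5227
P(N ≥ n) = ρⁿ
P(N ≥ 3) = 0.5227^3
P(N ≥ 3) = 0.1428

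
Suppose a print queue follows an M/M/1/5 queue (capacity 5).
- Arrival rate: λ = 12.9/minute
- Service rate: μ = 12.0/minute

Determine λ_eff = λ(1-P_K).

ρ = λ/μ = 12.9/12.0 = 1.0750
P₀ = (1-ρ)/(1-ρ^(K+1)) = (1-1.0750)/(1-1.0750^6) = -0.07500/-0.5433 = 0.1380
P_K = P₀×ρ^K = 0.13804 × 1.0750^5 = 0.13804 × 1.4356 = 0.1982
λ_eff = λ(1-P_K) = 12.9 × (1 - 0.19818) = 12.9 × 0.80182 = 10.3435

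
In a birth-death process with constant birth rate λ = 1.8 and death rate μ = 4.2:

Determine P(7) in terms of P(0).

For constant rates: P(n)/P(0) = (λ/μ)^n
P(7)/P(0) = (1.8/4.2)^7 = 0.42857^7 = 0.002656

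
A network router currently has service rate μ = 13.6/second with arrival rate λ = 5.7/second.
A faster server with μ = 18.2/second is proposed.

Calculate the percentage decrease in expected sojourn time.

System 1: ρ₁ = 5.7/13.6 = 0.4191, W₁ = 1/(13.6-5.7) = 0.12658
System 2: ρ₂ = 5.7/18.2 = 0.3132, W₂ = 1/(18.2-5.7) = 0.080000
Improvement: (W₁-W₂)/W₁ = (0.12658-0.080000)/0.12658 = 36.80%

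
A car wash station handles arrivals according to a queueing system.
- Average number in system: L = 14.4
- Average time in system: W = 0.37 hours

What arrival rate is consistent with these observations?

Little's Law: L = λW, so λ = L/W
λ = 14.4/0.37 = 38.9189 cars/hour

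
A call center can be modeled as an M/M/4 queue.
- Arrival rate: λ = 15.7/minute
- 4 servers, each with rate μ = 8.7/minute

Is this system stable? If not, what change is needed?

Stability requires ρ = λ/(cμ) < 1
ρ = 15.7/(4 × 8.7) = 15.7/34.80 = 0.4511
Since 0.4511 < 1, the system is STABLE.
The servers are busy 45.11% of the time.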